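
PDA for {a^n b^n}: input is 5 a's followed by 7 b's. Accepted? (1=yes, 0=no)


Language requires equal numbers of a's and b's
PDA pushes for each 'a', pops for each 'b'
Number of a's = 5
Number of b's = 7
5 != 7 -> Reject

0


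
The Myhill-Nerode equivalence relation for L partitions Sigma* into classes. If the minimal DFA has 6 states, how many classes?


Myhill-Nerode theorem:
Number of equivalence classes = number of states in minimal DFA
Minimal DFA states = 6
Therefore equivalence classes = 6

6


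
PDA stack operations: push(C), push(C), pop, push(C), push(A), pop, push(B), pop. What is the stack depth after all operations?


Tracing stack operations:
  push(C) -> stack = [C], depth=1
  push(C) -> stack = [C,C], depth=2
  pop -> removed C, stack = [C], depth=1
  push(C) -> stack = [C,C], depth=2
  push(A) -> stack = [C,C,A], depth=3
  pop -> removed A, stack = [C,C], depth=2
  push(B) -> stack = [C,C,B], depth=3
  pop -> removed B, stack = [C,C], depth=2
Final depth = 2

2


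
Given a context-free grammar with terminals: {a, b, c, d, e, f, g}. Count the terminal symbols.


Terminal symbols: a, b, c, d, e, f, g
Counting each: a (#1), b (#2), c (#3), d (#4), e (#5), f (#6), g (#7)
Total = 7

7


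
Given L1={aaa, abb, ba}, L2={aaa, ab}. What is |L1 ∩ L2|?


L1 = {aaa, abb, ba}
L2 = {aaa, ab}
Checking each string in L1 against L2:
  'aaa': in L2? Yes
  'abb': in L2? No
  'ba': in L2? No
Intersection = {aaa}
|L1 ∩ L2| = 1

1


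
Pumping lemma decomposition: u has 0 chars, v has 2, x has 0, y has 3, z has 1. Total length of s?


|s| = |u| + |v| + |x| + |y| + |z|
= 0 + 2 + 0 + 3 + 1
= 2 + 0 + 4
= 2 + 4
= 6

6


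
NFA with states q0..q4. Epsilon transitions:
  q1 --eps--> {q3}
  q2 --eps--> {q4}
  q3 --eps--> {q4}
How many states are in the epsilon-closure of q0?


Starting from q0
Initialize closure = {q0}
q0 has no outgoing epsilon transitions -> nothing to add
Final closure: {q0}
Size = 1

1


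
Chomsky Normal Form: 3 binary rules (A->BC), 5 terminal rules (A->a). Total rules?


CNF allows two rule forms:
  A -> BC (binary): 3 rules
  A -> a (terminal): 5 rules
Total = 3 + 5 = 8

8


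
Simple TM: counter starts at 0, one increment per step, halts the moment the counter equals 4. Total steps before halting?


Counter starts at 0. Counting sequence:
  Step 1: counter = 1
  Step 2: counter = 2
  Step 3: counter = 3
  Step 4: counter = 4
Counter reached 4 -> halt
Total steps = 4

4


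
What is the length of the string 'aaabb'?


String: 'aaabb'
Counting characters:
  'a' appears 3 time(s)
  'b' appears 2 time(s)
Total length = 3 + 2 = 5

5


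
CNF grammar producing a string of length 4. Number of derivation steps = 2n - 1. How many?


Chomsky Normal Form derivation:
String length n = 4
Each step either:
  - Splits a nonterminal into two (n-1 such steps)
  - Converts a nonterminal to terminal (n such steps)
Total = (n-1) + n = 2n - 1
= 2(4) - 1
= 8 - 1
= 7

7


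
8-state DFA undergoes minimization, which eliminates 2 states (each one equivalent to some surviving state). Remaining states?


Original DFA: 8 states
Redundant states removed: 2
Minimized states = original - removed
= 8 - 2
= 6

6


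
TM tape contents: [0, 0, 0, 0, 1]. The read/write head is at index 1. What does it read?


Tape: [0, 0, 0, 0, 1]
Positions: 0 1 2 3 4
Values:    0 0 0 0 1
Head at position 1
tape[1] = 0

0


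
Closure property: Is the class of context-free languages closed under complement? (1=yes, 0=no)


CFL closure properties:
  Closed under: union, concatenation, Kleene star
  NOT closed under: intersection, complement
Operation 'complement' is in not-closed list -> No (not closed)

0


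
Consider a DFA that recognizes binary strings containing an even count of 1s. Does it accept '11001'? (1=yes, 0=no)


DFA has 2 states: q_even (start, accept=yes) and q_odd
Processing string '11001' character by character:
  Position 0: read '1', 1-count=1 -> q_odd
  Position 1: read '1', 1-count=2 -> q_even
  Position 2: read '0', 1-count=2 -> q_even (no change)
  Position 3: read '0', 1-count=2 -> q_even (no change)
  Position 4: read '1', 1-count=3 -> q_odd
Final state: q_odd, total 1s = 3 (odd); the DFA requires an even count -> reject

0


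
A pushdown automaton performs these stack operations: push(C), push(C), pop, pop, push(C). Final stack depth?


Tracing stack operations:
  push(C) -> stack = [C], depth=1
  push(C) -> stack = [C,C], depth=2
  pop -> removed C, stack = [C], depth=1
  pop -> removed C, stack = [], depth=0
  push(C) -> stack = [C], depth=1
Final depth = 1

1


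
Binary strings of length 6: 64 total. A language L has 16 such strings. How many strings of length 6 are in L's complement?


Alphabet: {0,1}
String length: 6
Total strings of length 6 = 2^6 = 64
Strings in L = 16
Complement = total - |L|
= 64 - 16
= 48

48


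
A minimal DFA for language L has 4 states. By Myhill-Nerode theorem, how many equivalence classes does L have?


Myhill-Nerode theorem:
Number of equivalence classes = number of states in minimal DFA
Minimal DFA states = 4
Therefore equivalence classes = 4

4


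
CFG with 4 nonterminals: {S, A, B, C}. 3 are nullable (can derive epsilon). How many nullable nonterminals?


Nonterminals: {S, A, B, C}
A nonterminal is nullable if it can derive epsilon
Counting nullable nonterminals: 3
Total nullable = 3

3


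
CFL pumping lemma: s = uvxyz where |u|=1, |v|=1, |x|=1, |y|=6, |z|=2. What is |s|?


|s| = |u| + |v| + |x| + |y| + |z|
= 1 + 1 + 1 + 6 + 2
= 2 + 1 + 8
= 3 + 8
= 11

11


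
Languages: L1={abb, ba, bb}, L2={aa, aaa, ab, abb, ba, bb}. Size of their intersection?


L1 = {abb, ba, bb}
L2 = {aa, aaa, ab, abb, ba, bb}
Checking each string in L1 against L2:
  'abb': in L2? Yes
  'ba': in L2? Yes
  'bb': in L2? Yes
Intersection = {abb, ba, bb}
|L1 ∩ L2| = 3

3


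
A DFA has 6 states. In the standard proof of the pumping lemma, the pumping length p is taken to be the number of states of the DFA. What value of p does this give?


Pumping lemma for regular languages (standard proof):
Take p = |Q|, the number of DFA states.
Any string of length >= |Q| passes through |Q|+1 states while reading its first |Q| symbols,
so by pigeonhole some state repeats, giving the loop that can be pumped.
Here |Q| = 6
Therefore the proof uses p = 6

6


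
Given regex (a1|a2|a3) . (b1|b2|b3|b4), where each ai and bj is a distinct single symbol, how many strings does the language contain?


First group: 3 alternatives
Second group: 4 alternatives
Concatenation: each choice from group 1 pairs with each from group 2
Total = 3 x 4 = 12

12


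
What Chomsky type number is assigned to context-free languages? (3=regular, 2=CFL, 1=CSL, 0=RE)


Chomsky hierarchy levels:
  Type 3: Regular (DFA/NFA/regex)
  Type 2: Context-free (PDA)
  Type 1: Context-sensitive
  Type 0: Recursively enumerable (TM)
'context-free' corresponds to Type 2

2


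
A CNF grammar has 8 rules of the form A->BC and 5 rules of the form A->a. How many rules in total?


CNF allows two rule forms:
  A -> BC (binary): 8 rules
  A -> a (terminal): 5 rules
Total = 8 + 5 = 13

13


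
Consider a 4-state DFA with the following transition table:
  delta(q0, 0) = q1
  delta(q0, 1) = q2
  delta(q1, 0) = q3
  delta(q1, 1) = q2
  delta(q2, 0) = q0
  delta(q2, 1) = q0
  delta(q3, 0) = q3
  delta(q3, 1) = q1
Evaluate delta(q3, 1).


Looking up transition function:
delta(q3, 1) in the table
Row: q3, Column: 1
Result: q1

q1


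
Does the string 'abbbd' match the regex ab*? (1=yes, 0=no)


Pattern: ab*
String: 'abbbd'
Pattern requires: exactly one 'a' followed by zero or more 'b's
First char is 'a' -> OK
Rest 'bbbd': all b's? No
Result: 0

0


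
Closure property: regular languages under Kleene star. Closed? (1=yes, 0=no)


Regular languages are closed under:
- Union (DFA product construction)
- Intersection (DFA product construction)
- Complement (swap accept/reject states)
- Concatenation (NFA construction)
- Kleene star (NFA construction)
Kleene star is in this list
Therefore: closed

1


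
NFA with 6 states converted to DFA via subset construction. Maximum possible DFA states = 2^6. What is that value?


NFA has 6 states
Subset construction: each DFA state = subset of NFA states
Maximum subsets = 2^6
2^6 = 64

64


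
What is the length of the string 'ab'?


String: 'ab'
Counting characters:
  'a' appears 1 time(s)
  'b' appears 1 time(s)
Total length = 1 + 1 = 2

2


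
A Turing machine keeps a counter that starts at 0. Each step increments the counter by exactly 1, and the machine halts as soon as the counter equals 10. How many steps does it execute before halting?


Counter starts at 0. Counting sequence:
  Step 1: counter = 1
  Step 2: counter = 2
  Step 3: counter = 3
  Step 4: counter = 4
  Step 5: counter = 5
  Step 6: counter = 6
  ...
  Step 10: counter = 10
Counter reached 10 -> halt
Total steps = 10

10


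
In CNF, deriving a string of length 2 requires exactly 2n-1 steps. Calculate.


Chomsky Normal Form derivation:
String length n = 2
Each step either:
  - Splits a nonterminal into two (n-1 such steps)
  - Converts a nonterminal to terminal (n such steps)
Total = (n-1) + n = 2n - 1
= 2(2) - 1
= 4 - 1
= 3

3


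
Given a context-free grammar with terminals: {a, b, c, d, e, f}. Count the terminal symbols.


Terminal symbols: a, b, c, d, e, f
Counting each: a (#1), b (#2), c (#3), d (#4), e (#5), f (#6)
Total = 6

6


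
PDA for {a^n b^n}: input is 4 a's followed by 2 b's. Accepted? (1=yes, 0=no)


Language requires equal numbers of a's and b's
PDA pushes for each 'a', pops for each 'b'
Number of a's = 4
Number of b's = 2
4 != 2 -> Reject

0


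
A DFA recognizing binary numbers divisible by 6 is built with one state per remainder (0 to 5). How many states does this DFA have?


Divisibility by 6 is tracked via the remainder mod 6: 0, 1, ..., 5
The construction assigns one state to each remainder
Number of remainders = 6

6


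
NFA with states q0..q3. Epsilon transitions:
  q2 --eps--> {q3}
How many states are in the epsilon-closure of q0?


Starting from q0
Initialize closure = {q0}
q0 has no outgoing epsilon transitions -> nothing to add
Final closure: {q0}
Size = 1

1


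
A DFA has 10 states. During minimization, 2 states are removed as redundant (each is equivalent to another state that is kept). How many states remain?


Original DFA: 10 states
Redundant states removed: 2
Minimized states = original - removed
= 10 - 2
= 8

8


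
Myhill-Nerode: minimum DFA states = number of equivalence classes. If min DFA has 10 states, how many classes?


Myhill-Nerode theorem:
Number of equivalence classes = number of states in minimal DFA
Minimal DFA states = 10
Therefore equivalence classes = 10

10


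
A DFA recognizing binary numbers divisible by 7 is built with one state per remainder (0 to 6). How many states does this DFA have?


Divisibility by 7 is tracked via the remainder mod 7: 0, 1, ..., 6
The construction assigns one state to each remainder
Number of remainders = 7

7


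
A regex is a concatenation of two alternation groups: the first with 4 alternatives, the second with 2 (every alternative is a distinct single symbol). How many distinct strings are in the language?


First group: 4 alternatives
Second group: 2 alternatives
Concatenation: each choice from group 1 pairs with each from group 2
Total = 4 x 2 = 8

8


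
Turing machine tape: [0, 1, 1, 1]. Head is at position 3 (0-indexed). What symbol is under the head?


Tape: [0, 1, 1, 1]
Positions: 0 1 2 3
Values:    0 1 1 1
Head at position 3
tape[3] = 1

1


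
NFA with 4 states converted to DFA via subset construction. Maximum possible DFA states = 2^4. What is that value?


NFA has 4 states
Subset construction: each DFA state = subset of NFA states
Maximum subsets = 2^4
2^4 = 16

16


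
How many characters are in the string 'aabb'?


String: 'aabb'
Counting characters:
  'a' appears 2 time(s)
  'b' appears 2 time(s)
Total length = 2 + 2 = 4

4


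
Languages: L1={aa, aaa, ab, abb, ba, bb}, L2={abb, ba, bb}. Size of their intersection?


L1 = {aa, aaa, ab, abb, ba, bb}
L2 = {abb, ba, bb}
Checking each string in L1 against L2:
  'aa': in L2? No
  'aaa': in L2? No
  'ab': in L2? No
  'abb': in L2? Yes
  'ba': in L2? Yes
  'bb': in L2? Yes
Intersection = {abb, ba, bb}
|L1 ∩ L2| = 3

3


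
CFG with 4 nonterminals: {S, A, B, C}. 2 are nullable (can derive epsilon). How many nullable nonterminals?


Nonterminals: {S, A, B, C}
A nonterminal is nullable if it can derive epsilon
Counting nullable nonterminals: 2
Total nullable = 2

2


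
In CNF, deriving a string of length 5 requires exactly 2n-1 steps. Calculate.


Chomsky Normal Form derivation:
String length n = 5
Each step either:
  - Splits a nonterminal into two (n-1 such steps)
  - Converts a nonterminal to terminal (n such steps)
Total = (n-1) + n = 2n - 1
= 2(5) - 1
= 10 - 1
= 9

9


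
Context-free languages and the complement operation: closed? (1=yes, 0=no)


CFL closure properties:
  Closed under: union, concatenation, Kleene star
  NOT closed under: intersection, complement
Operation 'complement' is in not-closed list -> No (not closed)

0


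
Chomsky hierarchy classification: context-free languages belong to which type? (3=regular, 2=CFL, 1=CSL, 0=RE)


Chomsky hierarchy levels:
  Type 3: Regular (DFA/NFA/regex)
  Type 2: Context-free (PDA)
  Type 1: Context-sensitive
  Type 0: Recursively enumerable (TM)
'context-free' corresponds to Type 2

2


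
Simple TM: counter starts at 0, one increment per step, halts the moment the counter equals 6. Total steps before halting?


Counter starts at 0. Counting sequence:
  Step 1: counter = 1
  Step 2: counter = 2
  Step 3: counter = 3
  Step 4: counter = 4
  Step 5: counter = 5
  Step 6: counter = 6
Counter reached 6 -> halt
Total steps = 6

6


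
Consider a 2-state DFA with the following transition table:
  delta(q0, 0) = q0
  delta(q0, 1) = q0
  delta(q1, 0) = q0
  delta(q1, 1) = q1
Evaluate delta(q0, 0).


Looking up transition function:
delta(q0, 0) in the table
Row: q0, Column: 0
Result: q0

q0


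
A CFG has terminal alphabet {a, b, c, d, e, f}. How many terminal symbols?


Terminal symbols: a, b, c, d, e, f
Counting each: a (#1), b (#2), c (#3), d (#4), e (#5), f (#6)
Total = 6

6


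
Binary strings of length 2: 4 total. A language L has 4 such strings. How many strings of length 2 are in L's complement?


Alphabet: {0,1}
String length: 2
Total strings of length 2 = 2^2 = 4
Strings in L = 4
Complement = total - |L|
= 4 - 4
= 0

0


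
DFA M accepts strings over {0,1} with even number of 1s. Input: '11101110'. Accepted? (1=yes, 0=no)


DFA has 2 states: q_even (start, accept=yes) and q_odd
Processing string '11101110' character by character:
  Position 0: read '1', 1-count=1 -> q_odd
  Position 1: read '1', 1-count=2 -> q_even
  Position 2: read '1', 1-count=3 -> q_odd
  Position 3: read '0', 1-count=3 -> q_odd (no change)
  Position 4: read '1', 1-count=4 -> q_even
  Position 5: read '1', 1-count=5 -> q_odd
  Position 6: read '1', 1-count=6 -> q_even
  Position 7: read '0', 1-count=6 -> q_even (no change)
Final state: q_even, total 1s = 6 (even); the DFA requires an even count -> accept

1


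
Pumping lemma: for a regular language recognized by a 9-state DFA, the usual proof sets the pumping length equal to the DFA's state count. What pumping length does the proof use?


Pumping lemma for regular languages (standard proof):
Take p = |Q|, the number of DFA states.
Any string of length >= |Q| passes through |Q|+1 states while reading its first |Q| symbols,
so by pigeonhole some state repeats, giving the loop that can be pumped.
Here |Q| = 9
Therefore the proof uses p = 9

9


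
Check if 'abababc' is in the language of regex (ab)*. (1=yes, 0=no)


Pattern: (ab)*
String: 'abababc'
Pattern requires: zero or more repetitions of 'ab'
Length 7 is odd -> cannot be (ab)* -> no match
Result: 0

0


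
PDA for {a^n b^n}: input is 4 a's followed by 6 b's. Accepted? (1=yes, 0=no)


Language requires equal numbers of a's and b's
PDA pushes for each 'a', pops for each 'b'
Number of a's = 4
Number of b's = 6
4 != 6 -> Reject

0


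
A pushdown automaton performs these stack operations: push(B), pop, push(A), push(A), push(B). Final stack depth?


Tracing stack operations:
  push(B) -> stack = [B], depth=1
  pop -> removed B, stack = [], depth=0
  push(A) -> stack = [A], depth=1
  push(A) -> stack = [A,A], depth=2
  push(B) -> stack = [A,A,B], depth=3
Final depth = 3

3


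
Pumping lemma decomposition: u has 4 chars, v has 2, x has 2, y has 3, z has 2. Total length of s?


|s| = |u| + |v| + |x| + |y| + |z|
= 4 + 2 + 2 + 3 + 2
= 6 + 2 + 5
= 8 + 5
= 13

13


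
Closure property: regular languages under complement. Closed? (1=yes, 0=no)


Regular languages are closed under:
- Union (DFA product construction)
- Intersection (DFA product construction)
- Complement (swap accept/reject states)
- Concatenation (NFA construction)
- Kleene star (NFA construction)
complement is in this list
Therefore: closed

1


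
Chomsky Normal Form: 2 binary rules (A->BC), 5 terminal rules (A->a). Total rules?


CNF allows two rule forms:
  A -> BC (binary): 2 rules
  A -> a (terminal): 5 rules
Total = 2 + 5 = 7

7


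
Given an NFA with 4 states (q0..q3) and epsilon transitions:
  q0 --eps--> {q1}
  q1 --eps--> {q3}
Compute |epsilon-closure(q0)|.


Starting from q0
Initialize closure = {q0}
Follow epsilon from q0 -> add q1
Follow epsilon from q1 -> add q3
Final closure: {q0, q1, q3}
Size = 3

3


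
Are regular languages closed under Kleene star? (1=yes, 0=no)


Regular languages are closed under:
- Union (DFA product construction)
- Intersection (DFA product construction)
- Complement (swap accept/reject states)
- Concatenation (NFA construction)
- Kleene star (NFA construction)
Kleene star is in this list
Therefore: closed

1


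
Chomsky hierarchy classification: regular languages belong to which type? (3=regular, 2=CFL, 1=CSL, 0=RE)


Chomsky hierarchy levels:
  Type 3: Regular (DFA/NFA/regex)
  Type 2: Context-free (PDA)
  Type 1: Context-sensitive
  Type 0: Recursively enumerable (TM)
'regular' corresponds to Type 3

3


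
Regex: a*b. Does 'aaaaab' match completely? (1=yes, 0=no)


Pattern: a*b
String: 'aaaaab'
Pattern requires: zero or more 'a's followed by exactly one 'b'
Found 5 leading 'a's
Remaining: 'b'
Remaining is exactly 'b' -> match
Result: 1

1


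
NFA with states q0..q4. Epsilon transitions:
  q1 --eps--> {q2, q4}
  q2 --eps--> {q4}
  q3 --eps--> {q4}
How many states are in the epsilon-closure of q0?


Starting from q0
Initialize closure = {q0}
q0 has no outgoing epsilon transitions -> nothing to add
Final closure: {q0}
Size = 1

1


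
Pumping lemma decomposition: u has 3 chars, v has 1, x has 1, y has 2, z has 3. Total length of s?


|s| = |u| + |v| + |x| + |y| + |z|
= 3 + 1 + 1 + 2 + 3
= 4 + 1 + 5
= 5 + 5
= 10

10


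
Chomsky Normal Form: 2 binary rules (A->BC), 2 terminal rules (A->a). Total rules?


CNF allows two rule forms:
  A -> BC (binary): 2 rules
  A -> a (terminal): 2 rules
Total = 2 + 2 = 4

4


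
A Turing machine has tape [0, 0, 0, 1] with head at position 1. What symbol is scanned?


Tape: [0, 0, 0, 1]
Positions: 0 1 2 3
Values:    0 0 0 1
Head at position 1
tape[1] = 0

0


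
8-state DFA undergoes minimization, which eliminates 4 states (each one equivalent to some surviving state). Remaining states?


Original DFA: 8 states
Redundant states removed: 4
Minimized states = original - removed
= 8 - 4
= 4

4


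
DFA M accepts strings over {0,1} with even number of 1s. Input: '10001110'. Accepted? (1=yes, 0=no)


DFA has 2 states: q_even (start, accept=yes) and q_odd
Processing string '10001110' character by character:
  Position 0: read '1', 1-count=1 -> q_odd
  Position 1: read '0', 1-count=1 -> q_odd (no change)
  Position 2: read '0', 1-count=1 -> q_odd (no change)
  Position 3: read '0', 1-count=1 -> q_odd (no change)
  Position 4: read '1', 1-count=2 -> q_even
  Position 5: read '1', 1-count=3 -> q_odd
  Position 6: read '1', 1-count=4 -> q_even
  Position 7: read '0', 1-count=4 -> q_even (no change)
Final state: q_even, total 1s = 4 (even); the DFA requires an even count -> accept

1


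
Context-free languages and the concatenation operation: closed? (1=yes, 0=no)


CFL closure properties:
  Closed under: union, concatenation, Kleene star
  NOT closed under: intersection, complement
Operation 'concatenation' is in closed list -> Yes (closed)

1


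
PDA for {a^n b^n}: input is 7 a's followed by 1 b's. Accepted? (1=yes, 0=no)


Language requires equal numbers of a's and b's
PDA pushes for each 'a', pops for each 'b'
Number of a's = 7
Number of b's = 1
7 != 1 -> Reject

0


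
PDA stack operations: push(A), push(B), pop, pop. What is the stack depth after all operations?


Tracing stack operations:
  push(A) -> stack = [A], depth=1
  push(B) -> stack = [A,B], depth=2
  pop -> removed B, stack = [A], depth=1
  pop -> removed A, stack = [], depth=0
Final depth = 0

0


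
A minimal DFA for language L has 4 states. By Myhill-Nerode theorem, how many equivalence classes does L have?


Myhill-Nerode theorem:
Number of equivalence classes = number of states in minimal DFA
Minimal DFA states = 4
Therefore equivalence classes = 4

4


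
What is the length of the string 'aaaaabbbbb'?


String: 'aaaaabbbbb'
Counting characters:
  'a' appears 5 time(s)
  'b' appears 5 time(s)
Total length = 5 + 5 = 10

10


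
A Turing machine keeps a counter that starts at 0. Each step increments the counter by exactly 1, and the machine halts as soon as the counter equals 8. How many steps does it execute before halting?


Counter starts at 0. Counting sequence:
  Step 1: counter = 1
  Step 2: counter = 2
  Step 3: counter = 3
  Step 4: counter = 4
  Step 5: counter = 5
  Step 6: counter = 6
  Step 7: counter = 7
  Step 8: counter = 8
Counter reached 8 -> halt
Total steps = 8

8


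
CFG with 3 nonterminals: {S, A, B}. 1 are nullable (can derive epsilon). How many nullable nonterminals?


Nonterminals: {S, A, B}
A nonterminal is nullable if it can derive epsilon
Counting nullable nonterminals: 1
Total nullable = 1

1


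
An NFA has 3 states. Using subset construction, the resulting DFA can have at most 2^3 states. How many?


NFA has 3 states
Subset construction: each DFA state = subset of NFA states
Maximum subsets = 2^3
2^3 = 8

8


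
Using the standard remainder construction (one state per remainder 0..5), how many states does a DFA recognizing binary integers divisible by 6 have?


Divisibility by 6 is tracked via the remainder mod 6: 0, 1, ..., 5
The construction assigns one state to each remainder
Number of remainders = 6

6


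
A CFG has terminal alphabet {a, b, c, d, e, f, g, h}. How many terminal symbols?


Terminal symbols: a, b, c, d, e, f, g, h
Counting each: a (#1), b (#2), c (#3), d (#4), e (#5), f (#6), g (#7), h (#8)
Total = 8

8


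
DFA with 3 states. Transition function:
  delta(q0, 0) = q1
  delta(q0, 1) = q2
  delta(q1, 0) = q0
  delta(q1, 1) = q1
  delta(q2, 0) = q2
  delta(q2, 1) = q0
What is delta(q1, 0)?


Looking up transition function:
delta(q1, 0) in the table
Row: q1, Column: 0
Result: q0

q0


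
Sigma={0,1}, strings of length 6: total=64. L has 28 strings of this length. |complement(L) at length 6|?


Alphabet: {0,1}
String length: 6
Total strings of length 6 = 2^6 = 64
Strings in L = 28
Complement = total - |L|
= 64 - 28
= 36

36


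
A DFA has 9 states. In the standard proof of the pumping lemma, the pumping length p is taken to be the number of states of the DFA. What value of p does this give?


Pumping lemma for regular languages (standard proof):
Take p = |Q|, the number of DFA states.
Any string of length >= |Q| passes through |Q|+1 states while reading its first |Q| symbols,
so by pigeonhole some state repeats, giving the loop that can be pumped.
Here |Q| = 9
Therefore the proof uses p = 9

9


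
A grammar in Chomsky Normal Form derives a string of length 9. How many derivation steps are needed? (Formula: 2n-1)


Chomsky Normal Form derivation:
String length n = 9
Each step either:
  - Splits a nonterminal into two (n-1 such steps)
  - Converts a nonterminal to terminal (n such steps)
Total = (n-1) + n = 2n - 1
= 2(9) - 1
= 18 - 1
= 17

17


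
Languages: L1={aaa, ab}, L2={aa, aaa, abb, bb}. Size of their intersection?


L1 = {aaa, ab}
L2 = {aa, aaa, abb, bb}
Checking each string in L1 against L2:
  'aaa': in L2? Yes
  'ab': in L2? No
Intersection = {aaa}
|L1 ∩ L2| = 1

1


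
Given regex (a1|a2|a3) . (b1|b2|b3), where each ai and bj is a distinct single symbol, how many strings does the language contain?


First group: 3 alternatives
Second group: 3 alternatives
Concatenation: each choice from group 1 pairs with each from group 2
Total = 3 x 3 = 9

9


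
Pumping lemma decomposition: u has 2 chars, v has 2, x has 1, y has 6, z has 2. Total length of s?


|s| = |u| + |v| + |x| + |y| + |z|
= 2 + 2 + 1 + 6 + 2
= 4 + 1 + 8
= 5 + 8
= 13

13


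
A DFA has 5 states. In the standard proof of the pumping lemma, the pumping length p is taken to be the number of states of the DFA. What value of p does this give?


Pumping lemma for regular languages (standard proof):
Take p = |Q|, the number of DFA states.
Any string of length >= |Q| passes through |Q|+1 states while reading its first |Q| symbols,
so by pigeonhole some state repeats, giving the loop that can be pumped.
Here |Q| = 5
Therefore the proof uses p = 5

5


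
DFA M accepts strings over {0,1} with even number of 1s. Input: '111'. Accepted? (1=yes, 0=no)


DFA has 2 states: q_even (start, accept=yes) and q_odd
Processing string '111' character by character:
  Position 0: read '1', 1-count=1 -> q_odd
  Position 1: read '1', 1-count=2 -> q_even
  Position 2: read '1', 1-count=3 -> q_odd
Final state: q_odd, total 1s = 3 (odd); the DFA requires an even count -> reject

0


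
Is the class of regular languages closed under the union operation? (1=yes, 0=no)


Regular languages are closed under:
- Union (DFA product construction)
- Intersection (DFA product construction)
- Complement (swap accept/reject states)
- Concatenation (NFA construction)
- Kleene star (NFA construction)
union is in this list
Therefore: closed

1


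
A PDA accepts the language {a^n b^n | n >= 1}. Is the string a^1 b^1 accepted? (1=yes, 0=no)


Language requires equal numbers of a's and b's
PDA pushes for each 'a', pops for each 'b'
Number of a's = 1
Number of b's = 1
1 == 1 -> Accept

1


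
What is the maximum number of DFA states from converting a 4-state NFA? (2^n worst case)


NFA has 4 states
Subset construction: each DFA state = subset of NFA states
Maximum subsets = 2^4
2^4 = 16

16


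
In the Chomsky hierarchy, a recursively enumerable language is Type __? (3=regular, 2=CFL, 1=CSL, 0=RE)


Chomsky hierarchy levels:
  Type 3: Regular (DFA/NFA/regex)
  Type 2: Context-free (PDA)
  Type 1: Context-sensitive
  Type 0: Recursively enumerable (TM)
'recursively enumerable' corresponds to Type 0

0


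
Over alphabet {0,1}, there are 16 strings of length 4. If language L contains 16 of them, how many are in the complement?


Alphabet: {0,1}
String length: 4
Total strings of length 4 = 2^4 = 16
Strings in L = 16
Complement = total - |L|
= 16 - 16
= 0

0


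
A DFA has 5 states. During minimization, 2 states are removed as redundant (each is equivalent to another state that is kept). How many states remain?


Original DFA: 5 states
Redundant states removed: 2
Minimized states = original - removed
= 5 - 2
= 3

3


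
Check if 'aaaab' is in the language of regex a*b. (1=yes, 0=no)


Pattern: a*b
String: 'aaaab'
Pattern requires: zero or more 'a's followed by exactly one 'b'
Found 4 leading 'a's
Remaining: 'b'
Remaining is exactly 'b' -> match
Result: 1

1


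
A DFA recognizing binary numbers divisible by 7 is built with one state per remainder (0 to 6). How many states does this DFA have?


Divisibility by 7 is tracked via the remainder mod 7: 0, 1, ..., 6
The construction assigns one state to each remainder
Number of remainders = 7

7


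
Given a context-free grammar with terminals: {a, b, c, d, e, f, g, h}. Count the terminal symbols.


Terminal symbols: a, b, c, d, e, f, g, h
Counting each: a (#1), b (#2), c (#3), d (#4), e (#5), f (#6), g (#7), h (#8)
Total = 8

8


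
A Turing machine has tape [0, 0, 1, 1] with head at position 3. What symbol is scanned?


Tape: [0, 0, 1, 1]
Positions: 0 1 2 3
Values:    0 0 1 1
Head at position 3
tape[3] = 1

1


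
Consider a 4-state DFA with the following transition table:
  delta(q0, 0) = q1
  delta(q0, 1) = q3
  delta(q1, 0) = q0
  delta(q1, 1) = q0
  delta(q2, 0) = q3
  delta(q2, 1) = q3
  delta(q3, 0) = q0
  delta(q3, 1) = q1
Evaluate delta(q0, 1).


Looking up transition function:
delta(q0, 1) in the table
Row: q0, Column: 1
Result: q3

q3


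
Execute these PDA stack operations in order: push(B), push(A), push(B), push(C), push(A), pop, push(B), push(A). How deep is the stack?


Tracing stack operations:
  push(B) -> stack = [B], depth=1
  push(A) -> stack = [B,A], depth=2
  push(B) -> stack = [B,A,B], depth=3
  push(C) -> stack = [B,A,B,C], depth=4
  push(A) -> stack = [B,A,B,C,A], depth=5
  pop -> removed A, stack = [B,A,B,C], depth=4
  push(B) -> stack = [B,A,B,C,B], depth=5
  push(A) -> stack = [B,A,B,C,B,A], depth=6
Final depth = 6

6


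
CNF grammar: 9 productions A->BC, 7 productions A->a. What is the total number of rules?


CNF allows two rule forms:
  A -> BC (binary): 9 rules
  A -> a (terminal): 7 rules
Total = 9 + 7 = 16

16


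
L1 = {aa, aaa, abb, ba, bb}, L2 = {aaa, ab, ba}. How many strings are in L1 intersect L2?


L1 = {aa, aaa, abb, ba, bb}
L2 = {aaa, ab, ba}
Checking each string in L1 against L2:
  'aa': in L2? No
  'aaa': in L2? Yes
  'abb': in L2? No
  'ba': in L2? Yes
  'bb': in L2? No
Intersection = {aaa, ba}
|L1 ∩ L2| = 2

2


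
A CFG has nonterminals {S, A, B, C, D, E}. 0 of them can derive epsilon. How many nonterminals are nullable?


Nonterminals: {S, A, B, C, D, E}
A nonterminal is nullable if it can derive epsilon
Counting nullable nonterminals: 0
Total nullable = 0

0


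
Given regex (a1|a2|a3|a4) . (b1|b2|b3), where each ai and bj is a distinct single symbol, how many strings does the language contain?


First group: 4 alternatives
Second group: 3 alternatives
Concatenation: each choice from group 1 pairs with each from group 2
Total = 4 x 3 = 12

12


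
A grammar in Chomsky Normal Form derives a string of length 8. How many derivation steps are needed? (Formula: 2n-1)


Chomsky Normal Form derivation:
String length n = 8
Each step either:
  - Splits a nonterminal into two (n-1 such steps)
  - Converts a nonterminal to terminal (n such steps)
Total = (n-1) + n = 2n - 1
= 2(8) - 1
= 16 - 1
= 15

15


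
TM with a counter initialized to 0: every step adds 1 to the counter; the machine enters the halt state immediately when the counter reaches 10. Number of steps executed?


Counter starts at 0. Counting sequence:
  Step 1: counter = 1
  Step 2: counter = 2
  Step 3: counter = 3
  Step 4: counter = 4
  Step 5: counter = 5
  Step 6: counter = 6
  ...
  Step 10: counter = 10
Counter reached 10 -> halt
Total steps = 10

10


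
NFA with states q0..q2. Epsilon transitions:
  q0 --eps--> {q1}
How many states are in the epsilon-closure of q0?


Starting from q0
Initialize closure = {q0}
Follow epsilon from q0 -> add q1
Final closure: {q0, q1}
Size = 2

2


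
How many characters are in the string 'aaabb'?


String: 'aaabb'
Counting characters:
  'a' appears 3 time(s)
  'b' appears 2 time(s)
Total length = 3 + 2 = 5

5


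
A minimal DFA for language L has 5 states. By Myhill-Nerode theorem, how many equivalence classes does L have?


Myhill-Nerode theorem:
Number of equivalence classes = number of states in minimal DFA
Minimal DFA states = 5
Therefore equivalence classes = 5

5


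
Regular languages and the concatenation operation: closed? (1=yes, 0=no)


Regular languages are closed under all standard operations:
- Union: Yes (product construction)
- Intersection: Yes (product construction)
- Complement: Yes (swap accept/reject)
- Concatenation: Yes (NFA construction)
Operation: concatenation -> Closed

1


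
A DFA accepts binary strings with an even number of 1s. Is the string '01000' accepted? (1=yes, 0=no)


DFA has 2 states: q_even (start, accept=yes) and q_odd
Processing string '01000' character by character:
  Position 0: read '0', 1-count=0 -> q_even (no change)
  Position 1: read '1', 1-count=1 -> q_odd
  Position 2: read '0', 1-count=1 -> q_odd (no change)
  Position 3: read '0', 1-count=1 -> q_odd (no change)
  Position 4: read '0', 1-count=1 -> q_odd (no change)
Final state: q_odd, total 1s = 1 (odd); the DFA requires an even count -> reject

0


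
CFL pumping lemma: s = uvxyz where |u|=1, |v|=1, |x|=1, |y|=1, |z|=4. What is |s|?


|s| = |u| + |v| + |x| + |y| + |z|
= 1 + 1 + 1 + 1 + 4
= 2 + 1 + 5
= 3 + 5
= 8

8


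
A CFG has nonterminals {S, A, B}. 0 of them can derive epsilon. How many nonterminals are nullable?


Nonterminals: {S, A, B}
A nonterminal is nullable if it can derive epsilon
Counting nullable nonterminals: 0
Total nullable = 0

0


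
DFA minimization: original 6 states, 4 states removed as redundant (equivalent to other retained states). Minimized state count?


Original DFA: 6 states
Redundant states removed: 4
Minimized states = original - removed
= 6 - 4
= 2

2


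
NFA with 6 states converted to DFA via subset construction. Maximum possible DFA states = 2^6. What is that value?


NFA has 6 states
Subset construction: each DFA state = subset of NFA states
Maximum subsets = 2^6
2^6 = 64

64


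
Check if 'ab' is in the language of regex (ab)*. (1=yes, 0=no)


Pattern: (ab)*
String: 'ab'
Pattern requires: zero or more repetitions of 'ab'
Pairs: ['ab']
All pairs are 'ab'? Yes
Result: 1

1


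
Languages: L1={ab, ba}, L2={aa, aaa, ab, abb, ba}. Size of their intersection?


L1 = {ab, ba}
L2 = {aa, aaa, ab, abb, ba}
Checking each string in L1 against L2:
  'ab': in L2? Yes
  'ba': in L2? Yes
Intersection = {ab, ba}
|L1 ∩ L2| = 2

2


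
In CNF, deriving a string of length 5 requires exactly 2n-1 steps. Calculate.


Chomsky Normal Form derivation:
String length n = 5
Each step either:
  - Splits a nonterminal into two (n-1 such steps)
  - Converts a nonterminal to terminal (n such steps)
Total = (n-1) + n = 2n - 1
= 2(5) - 1
= 10 - 1
= 9

9


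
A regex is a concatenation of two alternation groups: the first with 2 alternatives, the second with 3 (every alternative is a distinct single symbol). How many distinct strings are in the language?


First group: 2 alternatives
Second group: 3 alternatives
Concatenation: each choice from group 1 pairs with each from group 2
Total = 2 x 3 = 6

6


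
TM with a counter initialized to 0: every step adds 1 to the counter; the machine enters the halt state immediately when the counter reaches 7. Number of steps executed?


Counter starts at 0. Counting sequence:
  Step 1: counter = 1
  Step 2: counter = 2
  Step 3: counter = 3
  Step 4: counter = 4
  Step 5: counter = 5
  Step 6: counter = 6
  Step 7: counter = 7
Counter reached 7 -> halt
Total steps = 7

7


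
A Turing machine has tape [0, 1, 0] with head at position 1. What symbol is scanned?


Tape: [0, 1, 0]
Positions: 0 1 2
Values:    0 1 0
Head at position 1
tape[1] = 1

1


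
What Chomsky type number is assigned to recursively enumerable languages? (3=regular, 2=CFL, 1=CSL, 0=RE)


Chomsky hierarchy levels:
  Type 3: Regular (DFA/NFA/regex)
  Type 2: Context-free (PDA)
  Type 1: Context-sensitive
  Type 0: Recursively enumerable (TM)
'recursively enumerable' corresponds to Type 0

0


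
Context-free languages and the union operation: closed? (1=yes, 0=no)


CFL closure properties:
  Closed under: union, concatenation, Kleene star
  NOT closed under: intersection, complement
Operation 'union' is in closed list -> Yes (closed)

1


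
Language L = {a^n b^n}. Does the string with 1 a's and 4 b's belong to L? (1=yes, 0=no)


Language requires equal numbers of a's and b's
PDA pushes for each 'a', pops for each 'b'
Number of a's = 1
Number of b's = 4
1 != 4 -> Reject

0


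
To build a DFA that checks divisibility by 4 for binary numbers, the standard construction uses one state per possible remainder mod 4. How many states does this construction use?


Divisibility by 4 is tracked via the remainder mod 4: 0, 1, ..., 3
The construction assigns one state to each remainder
Number of remainders = 4

4


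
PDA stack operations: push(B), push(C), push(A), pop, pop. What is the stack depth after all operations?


Tracing stack operations:
  push(B) -> stack = [B], depth=1
  push(C) -> stack = [B,C], depth=2
  push(A) -> stack = [B,C,A], depth=3
  pop -> removed A, stack = [B,C], depth=2
  pop -> removed C, stack = [B], depth=1
Final depth = 1

1


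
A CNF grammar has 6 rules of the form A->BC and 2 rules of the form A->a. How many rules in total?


CNF allows two rule forms:
  A -> BC (binary): 6 rules
  A -> a (terminal): 2 rules
Total = 6 + 2 = 8

8


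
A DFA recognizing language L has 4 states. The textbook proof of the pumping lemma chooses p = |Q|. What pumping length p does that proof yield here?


Pumping lemma for regular languages (standard proof):
Take p = |Q|, the number of DFA states.
Any string of length >= |Q| passes through |Q|+1 states while reading its first |Q| symbols,
so by pigeonhole some state repeats, giving the loop that can be pumped.
Here |Q| = 4
Therefore the proof uses p = 4

4


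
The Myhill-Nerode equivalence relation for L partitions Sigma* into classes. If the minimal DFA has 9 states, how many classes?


Myhill-Nerode theorem:
Number of equivalence classes = number of states in minimal DFA
Minimal DFA states = 9
Therefore equivalence classes = 9

9


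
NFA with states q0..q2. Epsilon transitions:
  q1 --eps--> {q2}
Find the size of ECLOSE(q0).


Starting from q0
Initialize closure = {q0}
q0 has no outgoing epsilon transitions -> nothing to add
Final closure: {q0}
Size = 1

1


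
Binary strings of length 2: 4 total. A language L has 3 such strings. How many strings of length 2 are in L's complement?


Alphabet: {0,1}
String length: 2
Total strings of length 2 = 2^2 = 4
Strings in L = 3
Complement = total - |L|
= 4 - 3
= 1

1


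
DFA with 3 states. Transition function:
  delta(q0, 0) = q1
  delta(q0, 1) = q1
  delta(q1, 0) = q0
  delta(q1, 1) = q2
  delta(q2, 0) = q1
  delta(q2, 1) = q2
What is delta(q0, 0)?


Looking up transition function:
delta(q0, 0) in the table
Row: q0, Column: 0
Result: q1

q1


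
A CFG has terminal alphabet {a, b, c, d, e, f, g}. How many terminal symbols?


Terminal symbols: a, b, c, d, e, f, g
Counting each: a (#1), b (#2), c (#3), d (#4), e (#5), f (#6), g (#7)
Total = 7

7


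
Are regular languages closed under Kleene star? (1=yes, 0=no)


Regular languages are closed under:
- Union (DFA product construction)
- Intersection (DFA product construction)
- Complement (swap accept/reject states)
- Concatenation (NFA construction)
- Kleene star (NFA construction)
Kleene star is in this list
Therefore: closed

1


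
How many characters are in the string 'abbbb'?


String: 'abbbb'
Counting characters:
  'a' appears 1 time(s)
  'b' appears 4 time(s)
Total length = 1 + 4 = 5

5


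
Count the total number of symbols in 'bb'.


String: 'bb'
Counting characters:
  'b' appears 2 time(s)
Total length = 0 + 2 = 2

2
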